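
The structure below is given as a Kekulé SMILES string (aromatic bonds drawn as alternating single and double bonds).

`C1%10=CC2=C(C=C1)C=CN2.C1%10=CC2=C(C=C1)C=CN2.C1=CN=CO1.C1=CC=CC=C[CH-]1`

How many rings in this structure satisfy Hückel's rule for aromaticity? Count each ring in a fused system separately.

The SMILES encodes a six-membered carbon ring with three alternating C=C double bonds, fused to a five-membered ring containing one N–H nitrogen and two C=C double bonds; a six-membered carbon ring with three alternating C=C double bonds, fused to a five-membered ring containing one N–H nitrogen and two C=C double bonds; a five-membered ring with an oxygen at position 1 and a nitrogen at position 3 (in a C=N bond), with two double bonds; a seven-membered all-carbon ring bearing a negative charge on one carbon, with three C=C double bonds.
The fused 6/5-membered bicyclic (with one N–H) is a single π system with 9 sp² atoms and 10 π electrons from ring double bonds plus a heteroatom lone pair. 10 = 4(2)+2, so the system is aromatic and both rings count as aromatic (indole).
The fused 6/5-membered bicyclic (with one N–H) is a single π system with 9 sp² atoms and 10 π electrons from ring double bonds plus a heteroatom lone pair. 10 = 4(2)+2, so the system is aromatic and both rings count as aromatic (indole).
The 5-membered ring with one oxygen and one =N– is planar and fully conjugated; 2 ring double bonds (4 π electrons) plus a heteroatom lone pair (2) give 6 π electrons. Since 6 = 4n+2 (n=1), it is aromatic (oxazole).
The 7-membered ring has only sp² ring atoms; a planar conformation would have a fully conjugated π system of 8 electrons. But 8 = 4(2), which is 4n not 4n+2, so it is not aromatic (cycloheptatrienyl anion).
5 of the 6 rings are aromatic. Total: 5.

5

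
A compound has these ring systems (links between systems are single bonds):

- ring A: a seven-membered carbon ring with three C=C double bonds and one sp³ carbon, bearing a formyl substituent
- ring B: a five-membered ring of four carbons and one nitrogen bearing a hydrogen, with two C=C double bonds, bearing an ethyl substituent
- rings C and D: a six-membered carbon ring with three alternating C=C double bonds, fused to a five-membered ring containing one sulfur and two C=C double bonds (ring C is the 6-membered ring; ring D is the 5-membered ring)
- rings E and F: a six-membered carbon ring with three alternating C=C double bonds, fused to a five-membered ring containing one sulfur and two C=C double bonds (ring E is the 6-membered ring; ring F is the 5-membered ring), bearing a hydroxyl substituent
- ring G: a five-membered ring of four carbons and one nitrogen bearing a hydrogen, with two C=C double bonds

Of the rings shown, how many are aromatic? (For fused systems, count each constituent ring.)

Ring A has one sp³ carbon, so it is not fully conjugated — not aromatic (cycloheptatriene).
Ring B has a continuous p-orbital overlap around the ring; 2 ring double bonds (4 π electrons) plus a heteroatom lone pair (2) give 6 π electrons. 6 = 4(1)+2, so ring B is aromatic (pyrrole).
Rings C and D form a fused bicyclic system (with one sulfur) with 9 sp² atoms and 10 π electrons from ring double bonds plus a heteroatom lone pair. 10 = 4(2)+2, so the system is aromatic and both rings count as aromatic (benzothiophene).
Rings E and F form a fused bicyclic system (with one sulfur) with 9 sp² atoms and 10 π electrons from ring double bonds plus a heteroatom lone pair. 10 = 4(2)+2, so the system is aromatic and both rings count as aromatic (benzothiophene).
Ring G has a continuous p-orbital overlap around the ring; 2 ring double bonds (4 π electrons) plus a heteroatom lone pair (2) give 6 π electrons. 6 = 4(1)+2, so ring G is aromatic (pyrrole).
Aromatic: B, C, D, E, F, G. Total: 6.

6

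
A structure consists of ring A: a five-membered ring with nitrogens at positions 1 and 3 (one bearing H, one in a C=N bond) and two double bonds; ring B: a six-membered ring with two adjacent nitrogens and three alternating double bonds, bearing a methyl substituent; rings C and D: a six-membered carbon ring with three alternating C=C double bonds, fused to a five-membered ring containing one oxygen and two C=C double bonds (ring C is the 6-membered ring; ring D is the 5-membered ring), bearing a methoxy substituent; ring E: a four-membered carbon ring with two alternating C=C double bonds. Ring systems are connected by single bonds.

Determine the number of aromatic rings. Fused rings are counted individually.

4

Ring A is fully conjugated (every ring atom contributes a p orbital); 2 ring double bonds (4 π electrons) plus a heteroatom lone pair (2) give 6 π electrons. That satisfies 4n+2 with n=1, so ring A is aromatic (imidazole).
Ring B is planar and fully conjugated; 3 ring double bonds give 6 π electrons. That satisfies 4n+2 with n=1, so ring B is aromatic (pyridazine).
Rings C and D form a fused bicyclic system (with one oxygen) with 9 sp² atoms and 10 π electrons from ring double bonds plus a heteroatom lone pair. 10 = 4(2)+2, so the system is aromatic and both rings count as aromatic (benzofuran).
Ring E has only sp² ring atoms; a planar conformation would have a fully conjugated π system of 4 electrons. But 4 = 4(1), which is 4n not 4n+2, so ring E is not aromatic (cyclobutadiene) — cyclobutadiene is antiaromatic and distorts to a rectangle.
Aromatic: A, B, C, D. Total: 4.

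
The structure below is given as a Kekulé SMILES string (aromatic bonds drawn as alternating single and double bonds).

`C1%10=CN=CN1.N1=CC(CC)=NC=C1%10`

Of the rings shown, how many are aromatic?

The SMILES encodes a five-membered ring with nitrogens at positions 1 and 3 (one bearing H, one in a C=N bond) and two double bonds; a six-membered ring with nitrogens at positions 1 and 4 and three alternating double bonds.
The 5-membered ring with two nitrogens (one N–H, one =N–) has a continuous p-orbital overlap around the ring; 2 ring double bonds (4 π electrons) plus a heteroatom lone pair (2) give 6 π electrons. That satisfies 4n+2 with n=1, so it is aromatic (imidazole).
The 6-membered ring with two nitrogens (1,4) is planar and fully conjugated; 3 ring double bonds give 6 π electrons. That satisfies 4n+2 with n=1, so it is aromatic (pyrazine).
2 of the 2 rings are aromatic. Total: 2.

2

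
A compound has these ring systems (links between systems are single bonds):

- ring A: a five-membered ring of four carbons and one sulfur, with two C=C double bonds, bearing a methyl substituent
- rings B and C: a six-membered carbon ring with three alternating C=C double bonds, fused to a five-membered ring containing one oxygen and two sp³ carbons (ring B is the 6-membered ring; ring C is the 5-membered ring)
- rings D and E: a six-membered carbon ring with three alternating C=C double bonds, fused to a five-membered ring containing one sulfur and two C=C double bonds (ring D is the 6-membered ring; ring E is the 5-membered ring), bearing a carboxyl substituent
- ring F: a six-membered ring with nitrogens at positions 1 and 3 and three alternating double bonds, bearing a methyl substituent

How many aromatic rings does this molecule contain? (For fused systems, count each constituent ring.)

5

Ring A is fully conjugated (every ring atom contributes a p orbital); 2 ring double bonds (4 π electrons) plus a heteroatom lone pair (2) give 6 π electrons. Since 6 = 4n+2 (n=1), ring A is aromatic (thiophene).
Ring B has a continuous p-orbital overlap around the ring; 3 ring double bonds give 6 π electrons. That satisfies 4n+2 with n=1, so ring B is aromatic (benzene ring).
Ring C has two sp³ carbons, so it is not fully conjugated — not aromatic (oxolane ring).
Rings D and E form a fused bicyclic system (with one sulfur) with 9 sp² atoms and 10 π electrons from ring double bonds plus a heteroatom lone pair. 10 = 4(2)+2, so the system is aromatic and both rings count as aromatic (benzothiophene).
Ring F is planar and fully conjugated; 3 ring double bonds give 6 π electrons. 6 = 4(1)+2, so ring F is aromatic (pyrimidine).
Aromatic: A, B, D, E, F. Total: 5.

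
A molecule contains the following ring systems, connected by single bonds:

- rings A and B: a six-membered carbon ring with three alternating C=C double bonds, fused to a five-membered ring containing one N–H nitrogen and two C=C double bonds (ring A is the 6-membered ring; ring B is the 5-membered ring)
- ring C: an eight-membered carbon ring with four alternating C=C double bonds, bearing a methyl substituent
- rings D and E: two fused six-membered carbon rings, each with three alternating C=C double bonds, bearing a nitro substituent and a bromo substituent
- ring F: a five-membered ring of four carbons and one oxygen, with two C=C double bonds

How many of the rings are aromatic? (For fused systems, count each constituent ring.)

Rings A and B form a fused bicyclic system (with one N–H) with 9 sp² atoms and 10 π electrons from ring double bonds plus a heteroatom lone pair. 10 = 4(2)+2, so the system is aromatic and both rings count as aromatic (indole).
Ring C has only sp² ring atoms; a planar conformation would have a fully conjugated π system of 8 electrons. But 8 = 4(2), which is 4n not 4n+2, so ring C is not aromatic (cyclooctatetraene) — cyclooctatetraene distorts into a non-planar tub to avoid antiaromaticity.
Rings D and E form a fused bicyclic system with 10 sp² atoms and 10 π electrons from ring double bonds. 10 = 4(2)+2, so the system is aromatic and both rings count as aromatic (naphthalene).
Ring F has a continuous p-orbital overlap around the ring; 2 ring double bonds (4 π electrons) plus a heteroatom lone pair (2) give 6 π electrons. 6 = 4(1)+2, so ring F is aromatic (furan).
Aromatic: A, B, D, E, F. Total: 5.

5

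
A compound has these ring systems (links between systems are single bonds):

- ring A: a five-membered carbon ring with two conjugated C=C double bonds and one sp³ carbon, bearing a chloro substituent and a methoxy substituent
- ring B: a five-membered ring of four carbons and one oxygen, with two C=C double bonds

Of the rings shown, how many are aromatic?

1

Ring A has one sp³ carbon, so it is not fully conjugated — not aromatic (cyclopentadiene).
Ring B is fully conjugated (every ring atom contributes a p orbital); 2 ring double bonds (4 π electrons) plus a heteroatom lone pair (2) give 6 π electrons. Since 6 = 4n+2 (n=1), ring B is aromatic (furan).
Aromatic: B. Total: 1.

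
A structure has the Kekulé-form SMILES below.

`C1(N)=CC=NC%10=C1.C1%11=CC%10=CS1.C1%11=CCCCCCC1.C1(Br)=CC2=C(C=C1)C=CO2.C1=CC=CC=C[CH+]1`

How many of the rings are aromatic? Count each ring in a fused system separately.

5

The SMILES encodes a six-membered ring of five carbons and one nitrogen with three alternating double bonds; a five-membered ring of four carbons and one sulfur, with two C=C double bonds; an eight-membered carbon ring with one C=C double bond; a six-membered carbon ring with three alternating C=C double bonds, fused to a five-membered ring containing one oxygen and two C=C double bonds; a seven-membered all-carbon ring bearing a positive charge on one carbon, with three C=C double bonds.
The 6-membered ring with one nitrogen is fully conjugated (every ring atom contributes a p orbital); 3 ring double bonds give 6 π electrons. That satisfies 4n+2 with n=1, so it is aromatic (pyridine).
The 5-membered ring with one sulfur is fully conjugated (every ring atom contributes a p orbital); 2 ring double bonds (4 π electrons) plus a heteroatom lone pair (2) give 6 π electrons. 6 = 4(1)+2, so it is aromatic (thiophene).
The 8-membered ring has six sp³ carbons, so it is not fully conjugated — not aromatic (cyclooctene).
The fused 6/5-membered bicyclic (with one oxygen) is a single π system with 9 sp² atoms and 10 π electrons from ring double bonds plus a heteroatom lone pair. 10 = 4(2)+2, so the system is aromatic and both rings count as aromatic (benzofuran).
The 7-membered ring is planar and fully conjugated; 3 ring double bonds (6 π electrons) plus the carbocation's empty p orbital (0, but keeps the ring conjugated) give 6 π electrons. Since 6 = 4n+2 (n=1), it is aromatic (tropylium cation).
5 of the 6 rings are aromatic. Total: 5.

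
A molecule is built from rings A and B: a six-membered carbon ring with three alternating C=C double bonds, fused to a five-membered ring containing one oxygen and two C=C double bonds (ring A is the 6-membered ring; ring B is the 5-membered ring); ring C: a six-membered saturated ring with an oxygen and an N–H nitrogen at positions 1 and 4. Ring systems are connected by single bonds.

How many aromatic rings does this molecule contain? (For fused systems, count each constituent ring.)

2

Rings A and B form a fused bicyclic system (with one oxygen) with 9 sp² atoms and 10 π electrons from ring double bonds plus a heteroatom lone pair. 10 = 4(2)+2, so the system is aromatic and both rings count as aromatic (benzofuran).
Ring C has only sp³ atoms, so it is not fully conjugated — not aromatic (morpholine).
Aromatic: A, B. Total: 2.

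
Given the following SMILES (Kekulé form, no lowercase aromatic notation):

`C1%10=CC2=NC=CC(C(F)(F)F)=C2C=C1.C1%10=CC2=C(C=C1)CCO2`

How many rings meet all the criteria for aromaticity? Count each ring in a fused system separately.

The SMILES encodes two fused six-membered rings, each with three alternating double bonds; one ring is all carbon and the other has one ring nitrogen; a six-membered carbon ring with three alternating C=C double bonds, fused to a five-membered ring containing one oxygen and two sp³ carbons.
The fused 6/6-membered bicyclic (with one nitrogen) is a single π system with 10 sp² atoms and 10 π electrons from ring double bonds. 10 = 4(2)+2, so the system is aromatic and both rings count as aromatic (quinoline).
The 6-membered ring is planar and fully conjugated; 3 ring double bonds give 6 π electrons. Since 6 = 4n+2 (n=1), it is aromatic (benzene ring).
The 5-membered ring with one oxygen has two sp³ carbons, so it is not fully conjugated — not aromatic (oxolane ring).
3 of the 4 rings are aromatic. Total: 3.

3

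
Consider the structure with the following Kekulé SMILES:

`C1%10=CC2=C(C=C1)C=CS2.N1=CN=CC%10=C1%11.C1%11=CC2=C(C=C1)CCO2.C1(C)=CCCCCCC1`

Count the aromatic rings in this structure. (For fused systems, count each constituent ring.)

The SMILES encodes a six-membered carbon ring with three alternating C=C double bonds, fused to a five-membered ring containing one sulfur and two C=C double bonds; a six-membered ring with nitrogens at positions 1 and 3 and three alternating double bonds; a six-membered carbon ring with three alternating C=C double bonds, fused to a five-membered ring containing one oxygen and two sp³ carbons; an eight-membered carbon ring with one C=C double bond.
The fused 6/5-membered bicyclic (with one sulfur) is a single π system with 9 sp² atoms and 10 π electrons from ring double bonds plus a heteroatom lone pair. 10 = 4(2)+2, so the system is aromatic and both rings count as aromatic (benzothiophene).
The 6-membered ring with two nitrogens (1,3) has a continuous p-orbital overlap around the ring; 3 ring double bonds give 6 π electrons. 6 = 4(1)+2, so it is aromatic (pyrimidine).
The 6-membered ring is fully conjugated (every ring atom contributes a p orbital); 3 ring double bonds give 6 π electrons. 6 = 4(1)+2, so it is aromatic (benzene ring).
The 5-membered ring with one oxygen has two sp³ carbons, so it is not fully conjugated — not aromatic (oxolane ring).
The 8-membered ring has six sp³ carbons, so it is not fully conjugated — not aromatic (cyclooctene).
4 of the 6 rings are aromatic. Total: 4.

4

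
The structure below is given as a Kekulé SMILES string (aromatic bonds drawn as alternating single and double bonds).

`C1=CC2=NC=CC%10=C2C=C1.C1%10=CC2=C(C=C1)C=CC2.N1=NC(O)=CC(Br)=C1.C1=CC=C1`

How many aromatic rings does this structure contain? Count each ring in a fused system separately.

4

The SMILES encodes two fused six-membered rings, each with three alternating double bonds; one ring is all carbon and the other has one ring nitrogen; a six-membered carbon ring with three alternating C=C double bonds, fused to a five-membered carbon ring containing one C=C double bond and one sp³ carbon; a six-membered ring with two adjacent nitrogens and three alternating double bonds; a four-membered carbon ring with two alternating C=C double bonds.
The fused 6/6-membered bicyclic (with one nitrogen) is a single π system with 10 sp² atoms and 10 π electrons from ring double bonds. 10 = 4(2)+2, so the system is aromatic and both rings count as aromatic (quinoline).
The 6-membered ring is fully conjugated (every ring atom contributes a p orbital); 3 ring double bonds give 6 π electrons. 6 = 4(1)+2, so it is aromatic (benzene ring).
The 5-membered ring has one sp³ carbon, so it is not fully conjugated — not aromatic (cyclopentene ring).
The 6-membered ring with two nitrogens (1,2) is planar and fully conjugated; 3 ring double bonds give 6 π electrons. 6 = 4(1)+2, so it is aromatic (pyridazine).
The 4-membered ring has only sp² ring atoms; a planar conformation would have a fully conjugated π system of 4 electrons. But 4 = 4(1), which is 4n not 4n+2, so it is not aromatic (cyclobutadiene) — cyclobutadiene is antiaromatic and distorts to a rectangle.
4 of the 6 rings are aromatic. Total: 4.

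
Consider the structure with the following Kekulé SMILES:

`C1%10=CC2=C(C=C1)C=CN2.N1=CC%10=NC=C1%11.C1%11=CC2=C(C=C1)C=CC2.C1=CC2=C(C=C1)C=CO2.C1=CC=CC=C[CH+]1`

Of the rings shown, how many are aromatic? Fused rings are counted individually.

7

The SMILES encodes a six-membered carbon ring with three alternating C=C double bonds, fused to a five-membered ring containing one N–H nitrogen and two C=C double bonds; a six-membered ring with nitrogens at positions 1 and 4 and three alternating double bonds; a six-membered carbon ring with three alternating C=C double bonds, fused to a five-membered carbon ring containing one C=C double bond and one sp³ carbon; a six-membered carbon ring with three alternating C=C double bonds, fused to a five-membered ring containing one oxygen and two C=C double bonds; a seven-membered all-carbon ring bearing a positive charge on one carbon, with three C=C double bonds.
The fused 6/5-membered bicyclic (with one N–H) is a single π system with 9 sp² atoms and 10 π electrons from ring double bonds plus a heteroatom lone pair. 10 = 4(2)+2, so the system is aromatic and both rings count as aromatic (indole).
The 6-membered ring with two nitrogens (1,4) has a continuous p-orbital overlap around the ring; 3 ring double bonds give 6 π electrons. 6 = 4(1)+2, so it is aromatic (pyrazine).
The 6-membered ring has a continuous p-orbital overlap around the ring; 3 ring double bonds give 6 π electrons. Since 6 = 4n+2 (n=1), it is aromatic (benzene ring).
The 5-membered ring has one sp³ carbon, so it is not fully conjugated — not aromatic (cyclopentene ring).
The fused 6/5-membered bicyclic (with one oxygen) is a single π system with 9 sp² atoms and 10 π electrons from ring double bonds plus a heteroatom lone pair. 10 = 4(2)+2, so the system is aromatic and both rings count as aromatic (benzofuran).
The 7-membered ring has a continuous p-orbital overlap around the ring; 3 ring double bonds (6 π electrons) plus the carbocation's empty p orbital (0, but keeps the ring conjugated) give 6 π electrons. 6 = 4(1)+2, so it is aromatic (tropylium cation).
7 of the 8 rings are aromatic. Total: 7.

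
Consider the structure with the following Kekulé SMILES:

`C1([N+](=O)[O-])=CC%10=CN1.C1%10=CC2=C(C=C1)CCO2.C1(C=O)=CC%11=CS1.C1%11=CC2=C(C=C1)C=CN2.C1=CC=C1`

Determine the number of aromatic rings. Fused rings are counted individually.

The SMILES encodes a five-membered ring of four carbons and one nitrogen bearing a hydrogen, with two C=C double bonds; a six-membered carbon ring with three alternating C=C double bonds, fused to a five-membered ring containing one oxygen and two sp³ carbons; a five-membered ring of four carbons and one sulfur, with two C=C double bonds; a six-membered carbon ring with three alternating C=C double bonds, fused to a five-membered ring containing one N–H nitrogen and two C=C double bonds; a four-membered carbon ring with two alternating C=C double bonds.
The 5-membered ring with one N–H is fully conjugated (every ring atom contributes a p orbital); 2 ring double bonds (4 π electrons) plus a heteroatom lone pair (2) give 6 π electrons. That satisfies 4n+2 with n=1, so it is aromatic (pyrrole).
The 6-membered ring is fully conjugated (every ring atom contributes a p orbital); 3 ring double bonds give 6 π electrons. That satisfies 4n+2 with n=1, so it is aromatic (benzene ring).
The 5-membered ring with one oxygen has two sp³ carbons, so it is not fully conjugated — not aromatic (oxolane ring).
The 5-membered ring with one sulfur is fully conjugated (every ring atom contributes a p orbital); 2 ring double bonds (4 π electrons) plus a heteroatom lone pair (2) give 6 π electrons. Since 6 = 4n+2 (n=1), it is aromatic (thiophene).
The fused 6/5-membered bicyclic (with one N–H) is a single π system with 9 sp² atoms and 10 π electrons from ring double bonds plus a heteroatom lone pair. 10 = 4(2)+2, so the system is aromatic and both rings count as aromatic (indole).
The 4-membered ring has only sp² ring atoms; a planar conformation would have a fully conjugated π system of 4 electrons. But 4 = 4(1), which is 4n not 4n+2, so it is not aromatic (cyclobutadiene) — cyclobutadiene is antiaromatic and distorts to a rectangle.
5 of the 7 rings are aromatic. Total: 5.

5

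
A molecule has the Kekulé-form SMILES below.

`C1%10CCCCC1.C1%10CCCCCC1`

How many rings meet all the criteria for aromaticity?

0

The SMILES encodes a six-membered saturated carbon ring; a seven-membered saturated carbon ring.
The 6-membered ring has only sp³ atoms, so it is not fully conjugated — not aromatic (cyclohexane).
The 7-membered ring has only sp³ atoms, so it is not fully conjugated — not aromatic (cycloheptane).
None of the rings are aromatic. Total: 0.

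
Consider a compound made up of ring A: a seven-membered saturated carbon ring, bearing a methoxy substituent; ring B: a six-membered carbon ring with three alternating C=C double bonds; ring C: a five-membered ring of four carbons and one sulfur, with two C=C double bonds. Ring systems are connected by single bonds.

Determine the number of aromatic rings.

2

Ring A has only sp³ atoms, so it is not fully conjugated — not aromatic (cycloheptane).
Ring B is fully conjugated (every ring atom contributes a p orbital); 3 ring double bonds give 6 π electrons. 6 = 4(1)+2, so ring B is aromatic (benzene).
Ring C is planar and fully conjugated; 2 ring double bonds (4 π electrons) plus a heteroatom lone pair (2) give 6 π electrons. 6 = 4(1)+2, so ring C is aromatic (thiophene).
Aromatic: B, C. Total: 2.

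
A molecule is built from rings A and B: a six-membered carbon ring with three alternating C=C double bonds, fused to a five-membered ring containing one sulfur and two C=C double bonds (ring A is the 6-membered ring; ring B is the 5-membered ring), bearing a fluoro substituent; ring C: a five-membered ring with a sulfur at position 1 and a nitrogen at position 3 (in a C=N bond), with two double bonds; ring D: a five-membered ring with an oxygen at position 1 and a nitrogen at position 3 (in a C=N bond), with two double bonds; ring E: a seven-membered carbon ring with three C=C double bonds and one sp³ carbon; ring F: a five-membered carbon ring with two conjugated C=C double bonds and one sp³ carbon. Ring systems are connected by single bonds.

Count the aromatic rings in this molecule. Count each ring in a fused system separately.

4

Rings A and B form a fused bicyclic system (with one sulfur) with 9 sp² atoms and 10 π electrons from ring double bonds plus a heteroatom lone pair. 10 = 4(2)+2, so the system is aromatic and both rings count as aromatic (benzothiophene).
Ring C has a continuous p-orbital overlap around the ring; 2 ring double bonds (4 π electrons) plus a heteroatom lone pair (2) give 6 π electrons. Since 6 = 4n+2 (n=1), ring C is aromatic (thiazole).
Ring D is fully conjugated (every ring atom contributes a p orbital); 2 ring double bonds (4 π electrons) plus a heteroatom lone pair (2) give 6 π electrons. 6 = 4(1)+2, so ring D is aromatic (oxazole).
Ring E has one sp³ carbon, so it is not fully conjugated — not aromatic (cycloheptatriene).
Ring F has one sp³ carbon, so it is not fully conjugated — not aromatic (cyclopentadiene).
Aromatic: A, B, C, D. Total: 4.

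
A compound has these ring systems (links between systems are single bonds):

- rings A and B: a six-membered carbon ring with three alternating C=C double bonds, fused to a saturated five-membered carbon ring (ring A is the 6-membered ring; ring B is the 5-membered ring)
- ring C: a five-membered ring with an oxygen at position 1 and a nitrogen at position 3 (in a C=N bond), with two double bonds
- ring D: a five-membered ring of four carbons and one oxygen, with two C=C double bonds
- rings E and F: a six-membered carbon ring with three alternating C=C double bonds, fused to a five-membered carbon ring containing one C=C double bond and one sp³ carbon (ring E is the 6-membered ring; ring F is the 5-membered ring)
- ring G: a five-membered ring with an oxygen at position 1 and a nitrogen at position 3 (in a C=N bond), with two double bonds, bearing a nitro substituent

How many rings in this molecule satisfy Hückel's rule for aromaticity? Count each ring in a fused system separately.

Ring A is planar and fully conjugated; 3 ring double bonds give 6 π electrons. 6 = 4(1)+2, so ring A is aromatic (benzene ring).
Ring B has three sp³ carbons, so it is not fully conjugated — not aromatic (cyclopentane ring).
Ring C is fully conjugated (every ring atom contributes a p orbital); 2 ring double bonds (4 π electrons) plus a heteroatom lone pair (2) give 6 π electrons. That satisfies 4n+2 with n=1, so ring C is aromatic (oxazole).
Ring D is planar and fully conjugated; 2 ring double bonds (4 π electrons) plus a heteroatom lone pair (2) give 6 π electrons. 6 = 4(1)+2, so ring D is aromatic (furan).
Ring E has a continuous p-orbital overlap around the ring; 3 ring double bonds give 6 π electrons. Since 6 = 4n+2 (n=1), ring E is aromatic (benzene ring).
Ring F has one sp³ carbon, so it is not fully conjugated — not aromatic (cyclopentene ring).
Ring G is planar and fully conjugated; 2 ring double bonds (4 π electrons) plus a heteroatom lone pair (2) give 6 π electrons. Since 6 = 4n+2 (n=1), ring G is aromatic (oxazole).
Aromatic: A, C, D, E, G. Total: 5.

5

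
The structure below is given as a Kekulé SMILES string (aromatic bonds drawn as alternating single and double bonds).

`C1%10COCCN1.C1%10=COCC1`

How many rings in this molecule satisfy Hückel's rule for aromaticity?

0

The SMILES encodes a six-membered saturated ring with an oxygen and an N–H nitrogen at positions 1 and 4; a five-membered ring of four carbons and one oxygen, with one C=C double bond and two sp³ carbons.
The 6-membered ring with one oxygen and one N–H (1,4) has only sp³ atoms, so it is not fully conjugated — not aromatic (morpholine).
The 5-membered ring with one oxygen has two sp³ carbons, so it is not fully conjugated — not aromatic (2,3-dihydrofuran).
None of the rings are aromatic. Total: 0.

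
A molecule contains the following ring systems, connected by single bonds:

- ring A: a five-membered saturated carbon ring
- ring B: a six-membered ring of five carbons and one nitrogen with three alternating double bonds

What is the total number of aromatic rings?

1

Ring A has only sp³ atoms, so it is not fully conjugated — not aromatic (cyclopentane).
Ring B is fully conjugated (every ring atom contributes a p orbital); 3 ring double bonds give 6 π electrons. That satisfies 4n+2 with n=1, so ring B is aromatic (pyridine).
Aromatic: B. Total: 1.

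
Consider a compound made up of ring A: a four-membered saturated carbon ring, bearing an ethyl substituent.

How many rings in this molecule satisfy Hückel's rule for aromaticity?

Ring A has only sp³ atoms, so it is not fully conjugated — not aromatic (cyclobutane).

0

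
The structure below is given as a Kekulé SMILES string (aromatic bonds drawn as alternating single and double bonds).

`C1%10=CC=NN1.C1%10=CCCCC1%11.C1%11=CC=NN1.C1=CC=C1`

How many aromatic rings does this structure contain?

The SMILES encodes a five-membered ring with two adjacent nitrogens (one bearing H, one in a double bond) and two double bonds; a six-membered carbon ring with one C=C double bond; a five-membered ring with two adjacent nitrogens (one bearing H, one in a double bond) and two double bonds; a four-membered carbon ring with two alternating C=C double bonds.
The 5-membered ring with two adjacent nitrogens (one N–H, one =N–) is fully conjugated (every ring atom contributes a p orbital); 2 ring double bonds (4 π electrons) plus a heteroatom lone pair (2) give 6 π electrons. That satisfies 4n+2 with n=1, so it is aromatic (pyrazole).
The 6-membered ring has four sp³ carbons, so it is not fully conjugated — not aromatic (cyclohexene).
The second 5-membered ring with two adjacent nitrogens (one N–H, one =N–) has a continuous p-orbital overlap around the ring; 2 ring double bonds (4 π electrons) plus a heteroatom lone pair (2) give 6 π electrons. That satisfies 4n+2 with n=1, so it is aromatic (pyrazole).
The 4-membered ring has only sp² ring atoms; a planar conformation would have a fully conjugated π system of 4 electrons. But 4 = 4(1), which is 4n not 4n+2, so it is not aromatic (cyclobutadiene) — cyclobutadiene is antiaromatic and distorts to a rectangle.
2 of the 4 rings are aromatic. Total: 2.

2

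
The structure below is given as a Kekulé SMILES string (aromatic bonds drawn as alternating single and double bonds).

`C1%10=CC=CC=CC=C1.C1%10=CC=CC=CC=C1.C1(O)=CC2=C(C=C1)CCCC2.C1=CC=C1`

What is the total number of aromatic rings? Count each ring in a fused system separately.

1

The SMILES encodes an eight-membered carbon ring with four alternating C=C double bonds; an eight-membered carbon ring with four alternating C=C double bonds; a six-membered carbon ring with three alternating C=C double bonds, fused to a saturated six-membered carbon ring; a four-membered carbon ring with two alternating C=C double bonds.
The 8-membered ring has only sp² ring atoms; a planar conformation would have a fully conjugated π system of 8 electrons. But 8 = 4(2), which is 4n not 4n+2, so it is not aromatic (cyclooctatetraene) — cyclooctatetraene distorts into a non-planar tub to avoid antiaromaticity.
The second 8-membered ring has only sp² ring atoms; a planar conformation would have a fully conjugated π system of 8 electrons. But 8 = 4(2), which is 4n not 4n+2, so it is not aromatic (cyclooctatetraene) — cyclooctatetraene distorts into a non-planar tub to avoid antiaromaticity.
The 6-membered ring is fully conjugated (every ring atom contributes a p orbital); 3 ring double bonds give 6 π electrons. That satisfies 4n+2 with n=1, so it is aromatic (benzene ring).
The second 6-membered ring has four sp³ carbons, so it is not fully conjugated — not aromatic (cyclohexane ring).
The 4-membered ring has only sp² ring atoms; a planar conformation would have a fully conjugated π system of 4 electrons. But 4 = 4(1), which is 4n not 4n+2, so it is not aromatic (cyclobutadiene) — cyclobutadiene is antiaromatic and distorts to a rectangle.
1 of the 5 rings is aromatic. Total: 1.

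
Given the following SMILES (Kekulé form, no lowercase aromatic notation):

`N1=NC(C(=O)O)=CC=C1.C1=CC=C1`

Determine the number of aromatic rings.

The SMILES encodes a six-membered ring with two adjacent nitrogens and three alternating double bonds; a four-membered carbon ring with two alternating C=C double bonds.
The 6-membered ring with two nitrogens (1,2) is planar and fully conjugated; 3 ring double bonds give 6 π electrons. That satisfies 4n+2 with n=1, so it is aromatic (pyridazine).
The 4-membered ring has only sp² ring atoms; a planar conformation would have a fully conjugated π system of 4 electrons. But 4 = 4(1), which is 4n not 4n+2, so it is not aromatic (cyclobutadiene) — cyclobutadiene is antiaromatic and distorts to a rectangle.
1 of the 2 rings is aromatic. Total: 1.

1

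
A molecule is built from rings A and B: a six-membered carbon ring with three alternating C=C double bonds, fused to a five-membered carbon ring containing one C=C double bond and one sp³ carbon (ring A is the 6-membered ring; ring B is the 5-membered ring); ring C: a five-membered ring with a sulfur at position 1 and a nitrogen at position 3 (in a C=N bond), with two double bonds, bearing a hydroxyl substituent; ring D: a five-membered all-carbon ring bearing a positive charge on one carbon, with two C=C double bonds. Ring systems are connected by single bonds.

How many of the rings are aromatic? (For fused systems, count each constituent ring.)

Ring A is planar and fully conjugated; 3 ring double bonds give 6 π electrons. That satisfies 4n+2 with n=1, so ring A is aromatic (benzene ring).
Ring B has one sp³ carbon, so it is not fully conjugated — not aromatic (cyclopentene ring).
Ring C is planar and fully conjugated; 2 ring double bonds (4 π electrons) plus a heteroatom lone pair (2) give 6 π electrons. Since 6 = 4n+2 (n=1), ring C is aromatic (thiazole).
Ring D has only sp² ring atoms; a planar conformation would have a fully conjugated π system of 4 electrons. But 4 = 4(1), which is 4n not 4n+2, so ring D is not aromatic (cyclopentadienyl cation).
Aromatic: A, C. Total: 2.

2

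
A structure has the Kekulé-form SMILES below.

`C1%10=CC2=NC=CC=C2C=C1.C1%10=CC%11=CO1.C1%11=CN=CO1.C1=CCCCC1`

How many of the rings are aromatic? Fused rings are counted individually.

The SMILES encodes two fused six-membered rings, each with three alternating double bonds; one ring is all carbon and the other has one ring nitrogen; a five-membered ring of four carbons and one oxygen, with two C=C double bonds; a five-membered ring with an oxygen at position 1 and a nitrogen at position 3 (in a C=N bond), with two double bonds; a six-membered carbon ring with one C=C double bond.
The fused 6/6-membered bicyclic (with one nitrogen) is a single π system with 10 sp² atoms and 10 π electrons from ring double bonds. 10 = 4(2)+2, so the system is aromatic and both rings count as aromatic (quinoline).
The 5-membered ring with one oxygen is fully conjugated (every ring atom contributes a p orbital); 2 ring double bonds (4 π electrons) plus a heteroatom lone pair (2) give 6 π electrons. Since 6 = 4n+2 (n=1), it is aromatic (furan).
The 5-membered ring with one oxygen and one =N– is fully conjugated (every ring atom contributes a p orbital); 2 ring double bonds (4 π electrons) plus a heteroatom lone pair (2) give 6 π electrons. Since 6 = 4n+2 (n=1), it is aromatic (oxazole).
The 6-membered ring has four sp³ carbons, so it is not fully conjugated — not aromatic (cyclohexene).
4 of the 5 rings are aromatic. Total: 4.

4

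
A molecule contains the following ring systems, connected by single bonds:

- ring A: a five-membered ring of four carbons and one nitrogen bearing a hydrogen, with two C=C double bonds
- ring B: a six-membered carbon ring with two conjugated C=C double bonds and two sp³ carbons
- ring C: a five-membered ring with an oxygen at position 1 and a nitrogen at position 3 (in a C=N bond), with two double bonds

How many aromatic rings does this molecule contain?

Ring A has a continuous p-orbital overlap around the ring; 2 ring double bonds (4 π electrons) plus a heteroatom lone pair (2) give 6 π electrons. Since 6 = 4n+2 (n=1), ring A is aromatic (pyrrole).
Ring B has two sp³ carbons, so it is not fully conjugated — not aromatic (1,3-cyclohexadiene).
Ring C has a continuous p-orbital overlap around the ring; 2 ring double bonds (4 π electrons) plus a heteroatom lone pair (2) give 6 π electrons. 6 = 4(1)+2, so ring C is aromatic (oxazole).
Aromatic: A, C. Total: 2.

2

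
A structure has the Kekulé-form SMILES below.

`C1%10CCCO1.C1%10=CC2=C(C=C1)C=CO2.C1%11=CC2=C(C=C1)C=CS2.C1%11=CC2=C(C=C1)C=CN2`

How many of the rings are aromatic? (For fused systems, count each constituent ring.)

The SMILES encodes a five-membered saturated ring of four carbons and one oxygen; a six-membered carbon ring with three alternating C=C double bonds, fused to a five-membered ring containing one oxygen and two C=C double bonds; a six-membered carbon ring with three alternating C=C double bonds, fused to a five-membered ring containing one sulfur and two C=C double bonds; a six-membered carbon ring with three alternating C=C double bonds, fused to a five-membered ring containing one N–H nitrogen and two C=C double bonds.
The 5-membered ring with one oxygen has only sp³ atoms, so it is not fully conjugated — not aromatic (tetrahydrofuran).
The fused 6/5-membered bicyclic (with one oxygen) is a single π system with 9 sp² atoms and 10 π electrons from ring double bonds plus a heteroatom lone pair. 10 = 4(2)+2, so the system is aromatic and both rings count as aromatic (benzofuran).
The fused 6/5-membered bicyclic (with one sulfur) is a single π system with 9 sp² atoms and 10 π electrons from ring double bonds plus a heteroatom lone pair. 10 = 4(2)+2, so the system is aromatic and both rings count as aromatic (benzothiophene).
The fused 6/5-membered bicyclic (with one N–H) is a single π system with 9 sp² atoms and 10 π electrons from ring double bonds plus a heteroatom lone pair. 10 = 4(2)+2, so the system is aromatic and both rings count as aromatic (indole).
6 of the 7 rings are aromatic. Total: 6.

6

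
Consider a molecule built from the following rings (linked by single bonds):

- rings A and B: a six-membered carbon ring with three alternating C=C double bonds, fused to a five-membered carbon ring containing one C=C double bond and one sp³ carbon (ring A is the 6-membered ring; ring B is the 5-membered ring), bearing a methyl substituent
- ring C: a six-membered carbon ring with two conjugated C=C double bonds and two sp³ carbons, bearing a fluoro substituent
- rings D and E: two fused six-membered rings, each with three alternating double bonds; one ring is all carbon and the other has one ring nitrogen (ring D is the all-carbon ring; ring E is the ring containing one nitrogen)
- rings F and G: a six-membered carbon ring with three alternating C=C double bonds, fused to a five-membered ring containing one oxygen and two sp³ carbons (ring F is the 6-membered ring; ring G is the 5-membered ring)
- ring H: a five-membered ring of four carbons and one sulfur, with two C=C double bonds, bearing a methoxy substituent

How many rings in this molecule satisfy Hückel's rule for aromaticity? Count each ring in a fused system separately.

5

Ring A has a continuous p-orbital overlap around the ring; 3 ring double bonds give 6 π electrons. That satisfies 4n+2 with n=1, so ring A is aromatic (benzene ring).
Ring B has one sp³ carbon, so it is not fully conjugated — not aromatic (cyclopentene ring).
Ring C has two sp³ carbons, so it is not fully conjugated — not aromatic (1,3-cyclohexadiene).
Rings D and E form a fused bicyclic system (with one nitrogen) with 10 sp² atoms and 10 π electrons from ring double bonds. 10 = 4(2)+2, so the system is aromatic and both rings count as aromatic (quinoline).
Ring F is planar and fully conjugated; 3 ring double bonds give 6 π electrons. That satisfies 4n+2 with n=1, so ring F is aromatic (benzene ring).
Ring G has two sp³ carbons, so it is not fully conjugated — not aromatic (oxolane ring).
Ring H is fully conjugated (every ring atom contributes a p orbital); 2 ring double bonds (4 π electrons) plus a heteroatom lone pair (2) give 6 π electrons. Since 6 = 4n+2 (n=1), ring H is aromatic (thiophene).
Aromatic: A, D, E, F, H. Total: 5.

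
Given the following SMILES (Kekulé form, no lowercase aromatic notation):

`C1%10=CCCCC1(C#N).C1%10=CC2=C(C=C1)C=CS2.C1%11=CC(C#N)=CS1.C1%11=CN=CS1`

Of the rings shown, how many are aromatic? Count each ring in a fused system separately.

4

The SMILES encodes a six-membered carbon ring with one C=C double bond; a six-membered carbon ring with three alternating C=C double bonds, fused to a five-membered ring containing one sulfur and two C=C double bonds; a five-membered ring of four carbons and one sulfur, with two C=C double bonds; a five-membered ring with a sulfur at position 1 and a nitrogen at position 3 (in a C=N bond), with two double bonds.
The 6-membered ring has four sp³ carbons, so it is not fully conjugated — not aromatic (cyclohexene).
The fused 6/5-membered bicyclic (with one sulfur) is a single π system with 9 sp² atoms and 10 π electrons from ring double bonds plus a heteroatom lone pair. 10 = 4(2)+2, so the system is aromatic and both rings count as aromatic (benzothiophene).
The 5-membered ring with one sulfur has a continuous p-orbital overlap around the ring; 2 ring double bonds (4 π electrons) plus a heteroatom lone pair (2) give 6 π electrons. 6 = 4(1)+2, so it is aromatic (thiophene).
The 5-membered ring with one sulfur and one =N– has a continuous p-orbital overlap around the ring; 2 ring double bonds (4 π electrons) plus a heteroatom lone pair (2) give 6 π electrons. That satisfies 4n+2 with n=1, so it is aromatic (thiazole).
4 of the 5 rings are aromatic. Total: 4.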